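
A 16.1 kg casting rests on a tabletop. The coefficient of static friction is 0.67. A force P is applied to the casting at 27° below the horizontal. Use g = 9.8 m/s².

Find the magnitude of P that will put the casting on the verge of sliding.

P ≈ 180 N

N = m g + P sin α (the push presses the casting into the tabletop).
At impending slip, P cos α = μ_s N = μ_s (m g + P sin α).
Solving: P (cos α − μ_s sin α) = μ_s m g → P = 0.67×158/(cos 27° − 0.67 sin 27°) = 106/0.5868 = 180 N.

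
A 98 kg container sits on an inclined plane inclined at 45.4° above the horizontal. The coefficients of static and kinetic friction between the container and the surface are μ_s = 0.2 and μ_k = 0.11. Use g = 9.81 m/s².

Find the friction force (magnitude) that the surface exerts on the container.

f ≈ 74.3 N (up the incline)

Perpendicular to the surface, N = m g cos θ = 98·9.81·cos 45.4° = 675 N.
For equilibrium along the incline, friction must balance the weight component: f = m g sin θ = 684.5 N up the slope.
Maximum static friction available: μ_s N = 0.2 × 675 = 135 N.
|684.5| exceeds 135 N, so the container slips down-slope; friction is kinetic, f = μ_k N = 0.11×675 = 74.3 N.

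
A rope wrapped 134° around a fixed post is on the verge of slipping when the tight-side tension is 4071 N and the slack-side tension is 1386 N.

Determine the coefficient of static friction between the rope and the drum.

T₂/T₁ = e^{μβ} → μ = ln(T₂/T₁)/β.
β = 134° = 2.339 rad.
μ = ln(4071/1386)/2.339 = ln(2.937)/2.339 = 0.461.

μ ≈ 0.461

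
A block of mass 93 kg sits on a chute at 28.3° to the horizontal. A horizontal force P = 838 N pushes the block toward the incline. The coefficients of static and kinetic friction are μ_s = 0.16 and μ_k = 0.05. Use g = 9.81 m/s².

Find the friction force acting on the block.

f ≈ 60 N (down the incline)

The horizontal push has a component P sin θ into the surface, so N = m g cos θ + P sin θ = 803.3 + 397.3 = 1201 N.
Along the incline, the net driving force (taking up-slope positive) is P cos θ − m g sin θ = 737.8 − 432.5 = 305.3 N, so equilibrium requires friction f = -305.3 N (down-slope).
The limit of static friction is μ_s N = 192.1 N.
The required 305.3 N exceeds the static limit, so the block slides up-slope and f = μ_k N = 0.05×1201 = 60 N.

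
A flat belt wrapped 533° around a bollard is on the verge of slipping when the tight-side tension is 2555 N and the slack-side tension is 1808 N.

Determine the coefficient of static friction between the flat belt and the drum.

T₂/T₁ = e^{μβ} → μ = ln(T₂/T₁)/β.
β = 533° = 9.303 rad.
μ = ln(2555/1808)/9.303 = ln(1.413)/9.303 = 0.0372.

μ ≈ 0.0372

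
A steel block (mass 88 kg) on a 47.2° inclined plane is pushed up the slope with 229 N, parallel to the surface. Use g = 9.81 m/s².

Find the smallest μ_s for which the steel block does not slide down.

N = m g cos θ = 586.5 N.
Friction must make up the shortfall along the incline: f = m g sin θ − P = 633.4 − 229 = 404.4 N.
At the threshold f = μ_s N, so μ_s,min = 404.4/586.5 = 0.689.

μ_s,min ≈ 0.689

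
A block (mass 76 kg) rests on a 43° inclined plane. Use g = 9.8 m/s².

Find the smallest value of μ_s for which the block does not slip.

At the slip threshold m g sin θ = μ_s m g cos θ, so μ_s,min = tan θ.
μ_s,min = tan 43° = 0.933.

μ_s,min ≈ 0.933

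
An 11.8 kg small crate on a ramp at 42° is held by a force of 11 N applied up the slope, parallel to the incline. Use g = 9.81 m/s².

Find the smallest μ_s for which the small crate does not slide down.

N = m g cos θ = 86.02 N.
Friction must make up the shortfall along the incline: f = m g sin θ − P = 77.46 − 11 = 66.46 N.
At the threshold f = μ_s N, so μ_s,min = 66.46/86.02 = 0.773.

μ_s,min ≈ 0.773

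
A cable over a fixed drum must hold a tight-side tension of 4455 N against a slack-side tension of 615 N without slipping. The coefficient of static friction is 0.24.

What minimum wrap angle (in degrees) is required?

T₂/T₁ = e^{μβ} → β = ln(T₂/T₁)/μ.
β = ln(4455/615)/0.24 = 1.98/0.24 = 8.251 rad.
In degrees: β = 8.251 × 180/π = 473°.

β_min ≈ 473°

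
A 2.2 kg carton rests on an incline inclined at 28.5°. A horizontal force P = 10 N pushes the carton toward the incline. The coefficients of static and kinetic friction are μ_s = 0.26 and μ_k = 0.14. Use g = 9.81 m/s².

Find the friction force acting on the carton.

The horizontal push has a component P sin θ into the surface, so N = m g cos θ + P sin θ = 18.97 + 4.772 = 23.74 N.
Along the incline, the net driving force (taking up-slope positive) is P cos θ − m g sin θ = 8.788 − 10.3 = -1.51 N, so equilibrium requires friction f = 1.51 N (up-slope).
Maximum static friction: μ_s N = 0.26 × 23.74 = 6.172 N.
|f_req| = 1.51 ≤ 6.172 N → the carton is in equilibrium; friction equals the required value.

f ≈ 1.51 N (up the incline)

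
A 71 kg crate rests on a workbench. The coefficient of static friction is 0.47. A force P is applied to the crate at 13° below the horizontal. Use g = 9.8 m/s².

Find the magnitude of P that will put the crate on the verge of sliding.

N = m g + P sin α (the push presses the crate into the workbench).
At impending slip, P cos α = μ_s N = μ_s (m g + P sin α).
Solving: P (cos α − μ_s sin α) = μ_s m g → P = 0.47×696/(cos 13° − 0.47 sin 13°) = 327/0.8686 = 376 N.

P ≈ 376 N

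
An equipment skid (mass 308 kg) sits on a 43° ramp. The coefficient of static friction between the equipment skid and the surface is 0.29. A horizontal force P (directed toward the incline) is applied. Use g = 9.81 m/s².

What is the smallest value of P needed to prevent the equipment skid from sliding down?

P_min ≈ 1530 N

The equipment skid tends to slide down (tan θ > μ_s), so at the point of impending slip friction acts up-slope at its limit: f = μ_s N.
Perpendicular to the incline: N = m g cos θ + P sin θ.
Along the incline: P cos θ + μ_s N = m g sin θ, i.e. P cos θ + μ_s (m g cos θ + P sin θ) = m g sin θ.
Solving, P (cos θ + μ_s sin θ) = m g (sin θ − μ_s cos θ), so P = 3020×0.4699/0.9291 = 1530 N.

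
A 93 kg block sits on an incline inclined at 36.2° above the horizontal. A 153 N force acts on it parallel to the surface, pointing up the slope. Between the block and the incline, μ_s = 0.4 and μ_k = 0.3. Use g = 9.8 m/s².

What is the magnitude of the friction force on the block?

f ≈ 221 N (up the incline)

Perpendicular to the surface, N = m g cos θ = 93·9.8·cos 36.2° = 735.5 N.
The friction needed for equilibrium is m g sin θ − P = 538.3 − 153 = 385.3 N, measured positive up-slope.
Static friction can supply at most μ_s N = 294.2 N.
Since |385.3| > 294.2 N, static friction cannot hold it; the block slides down the incline and kinetic friction applies: f = μ_k N = 0.3 × 735.5 = 221 N.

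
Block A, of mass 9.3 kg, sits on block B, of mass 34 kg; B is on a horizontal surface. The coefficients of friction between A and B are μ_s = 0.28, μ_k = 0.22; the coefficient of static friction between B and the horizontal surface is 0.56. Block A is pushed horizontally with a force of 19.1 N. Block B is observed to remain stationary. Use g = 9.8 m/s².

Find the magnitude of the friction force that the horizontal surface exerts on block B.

Between the blocks, N₁ = m_A g = 91.14 N.
So the A–B interface can sustain at most μ_s N₁ = 25.52 N of static friction.
P = 19.1 N is within that limit, so A and B move together (both at rest); the A–B friction is simply f₁ = P = 19.1 N.
B experiences an equal 19.1 N forward from A (third law). B is in equilibrium, so the floor supplies f₂ = 19.1 N of static friction (limit μ_s(m_A+m_B)g = 237.6 N, not exceeded).

f ≈ 19.1 N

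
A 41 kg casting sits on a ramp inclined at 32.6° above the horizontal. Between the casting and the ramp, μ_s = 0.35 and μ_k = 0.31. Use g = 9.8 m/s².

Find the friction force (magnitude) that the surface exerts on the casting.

f ≈ 105 N (up the incline)

The normal reaction is N = m g cos θ = 338.5 N.
Along the slope the weight component is m g sin θ = 216.5 N; friction must supply exactly this, acting up-slope.
The static-friction ceiling is μ_s N = 0.35 × 338.5 = 118.5 N.
|216.5| exceeds 118.5 N, so the casting slips down-slope; friction is kinetic, f = μ_k N = 0.31×338.5 = 105 N.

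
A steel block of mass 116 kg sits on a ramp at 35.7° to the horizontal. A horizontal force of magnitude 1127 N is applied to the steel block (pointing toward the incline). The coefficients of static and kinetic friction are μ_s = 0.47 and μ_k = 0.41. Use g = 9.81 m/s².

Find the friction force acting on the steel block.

f ≈ 251 N (down the incline)

The horizontal push has a component P sin θ into the surface, so N = m g cos θ + P sin θ = 924.1 + 657.7 = 1582 N.
Parallel to the incline: P cos θ − m g sin θ = 915.2 − 664 = 251.2 N; the friction needed to balance this is 251.2 N acting down the slope.
Maximum static friction: μ_s N = 0.47 × 1582 = 743.4 N.
|f_req| = 251.2 ≤ 743.4 N → the steel block is in equilibrium; friction equals the required value.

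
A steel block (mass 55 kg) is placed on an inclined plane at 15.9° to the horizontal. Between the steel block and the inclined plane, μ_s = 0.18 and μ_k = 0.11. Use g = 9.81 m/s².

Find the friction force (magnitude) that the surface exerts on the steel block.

f ≈ 57.1 N (up the incline)

Perpendicular to the surface, N = m g cos θ = 55·9.81·cos 15.9° = 518.9 N.
Along the slope the weight component is m g sin θ = 147.8 N; friction must supply exactly this, acting up-slope.
Static friction can supply at most μ_s N = 93.4 N.
|147.8| exceeds 93.4 N, so the steel block slips down-slope; friction is kinetic, f = μ_k N = 0.11×518.9 = 57.1 N.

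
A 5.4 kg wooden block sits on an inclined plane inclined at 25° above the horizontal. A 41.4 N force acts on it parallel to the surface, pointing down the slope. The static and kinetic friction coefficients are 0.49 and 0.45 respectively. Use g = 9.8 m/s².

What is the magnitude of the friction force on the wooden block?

f ≈ 21.6 N (up the incline)

The normal reaction is N = m g cos θ = 47.96 N.
The friction needed for equilibrium is m g sin θ + P = 22.36 + 41.4 = 63.76 N, measured positive up-slope.
The static-friction ceiling is μ_s N = 0.49 × 47.96 = 23.5 N.
|63.76| exceeds 23.5 N, so the wooden block slips down-slope; friction is kinetic, f = μ_k N = 0.45×47.96 = 21.6 N.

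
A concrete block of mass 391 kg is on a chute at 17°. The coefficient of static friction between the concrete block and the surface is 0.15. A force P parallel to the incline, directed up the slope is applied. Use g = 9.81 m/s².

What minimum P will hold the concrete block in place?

The concrete block tends to slide down (tan θ > μ_s), so at the point of impending slip friction acts up-slope at its limit: f = μ_s N.
P is parallel to the surface, so N = m g cos θ = 3670 N.
Along the incline: P + μ_s N = m g sin θ, so P = 1120 − 0.15×3670 = 571 N.

P_min ≈ 571 N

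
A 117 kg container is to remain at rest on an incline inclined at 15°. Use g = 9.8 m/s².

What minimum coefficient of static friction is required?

μ_s,min ≈ 0.268

At the slip threshold m g sin θ = μ_s m g cos θ, so μ_s,min = tan θ.
μ_s,min = tan 15° = 0.268.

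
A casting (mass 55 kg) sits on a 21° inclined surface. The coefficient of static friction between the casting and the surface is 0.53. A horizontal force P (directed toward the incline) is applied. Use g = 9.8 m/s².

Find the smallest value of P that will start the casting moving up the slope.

At impending motion up the slope, friction acts down-slope at its limit: f = μ_s N.
Perpendicular to the incline: N = m g cos θ + P sin θ.
Along the incline: P cos θ = m g sin θ + μ_s N = m g sin θ + μ_s (m g cos θ + P sin θ).
Solving, P (cos θ − μ_s sin θ) = m g (sin θ + μ_s cos θ), so P = 55×9.8×(sin 21° + 0.53 cos 21°)/(cos 21° − 0.53 sin 21°) = 539×0.8532/0.7436 = 618 N.

P ≈ 618 N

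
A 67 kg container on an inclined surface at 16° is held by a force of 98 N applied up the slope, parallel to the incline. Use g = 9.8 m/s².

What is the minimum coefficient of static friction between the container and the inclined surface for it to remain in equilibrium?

N = m g cos θ = 631.2 N.
Friction must make up the shortfall along the incline: f = m g sin θ − P = 181 − 98 = 82.98 N.
At the threshold f = μ_s N, so μ_s,min = 82.98/631.2 = 0.131.

μ_s,min ≈ 0.131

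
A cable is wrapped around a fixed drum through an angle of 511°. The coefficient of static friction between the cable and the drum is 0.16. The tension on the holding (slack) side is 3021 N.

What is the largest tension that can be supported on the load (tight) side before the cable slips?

At impending slip the capstan equation gives T₂/T₁ = e^{μβ} with β in radians.
β = 511° × π/180 = 8.919 rad.
e^{μβ} = e^{0.16×8.919} = 4.166.
T₂ = T₁ · e^{μβ} = 3021 × 4.166 = 12600 N.

T_max ≈ 12600 N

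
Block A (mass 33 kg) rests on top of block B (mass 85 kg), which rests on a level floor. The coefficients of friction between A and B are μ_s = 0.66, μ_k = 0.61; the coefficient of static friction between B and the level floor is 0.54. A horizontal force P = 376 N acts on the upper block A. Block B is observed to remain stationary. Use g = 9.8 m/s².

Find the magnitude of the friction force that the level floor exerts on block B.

f ≈ 197 N

Between the blocks, N₁ = m_A g = 323.4 N.
So the A–B interface can sustain at most μ_s N₁ = 213.4 N of static friction.
Since P = 376 N > 213.4 N, A slides on B; the A–B friction is kinetic: f₁ = μ_k N₁ = 0.61×323.4 = 197 N.
By Newton's third law B feels 197 N forward from A. With B stationary, the floor's static friction on B balances it: f₂ = 197 N (well within μ_s(m_A+m_B)g = 624.5 N).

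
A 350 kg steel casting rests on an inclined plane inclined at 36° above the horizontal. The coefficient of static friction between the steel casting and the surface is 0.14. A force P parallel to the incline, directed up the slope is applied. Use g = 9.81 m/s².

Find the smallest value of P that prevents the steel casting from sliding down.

The steel casting tends to slide down (tan θ > μ_s), so at the point of impending slip friction acts up-slope at its limit: f = μ_s N.
P is parallel to the surface, so N = m g cos θ = 2780 N.
Along the incline: P + μ_s N = m g sin θ, so P = 2020 − 0.14×2780 = 1630 N.

P_min ≈ 1630 N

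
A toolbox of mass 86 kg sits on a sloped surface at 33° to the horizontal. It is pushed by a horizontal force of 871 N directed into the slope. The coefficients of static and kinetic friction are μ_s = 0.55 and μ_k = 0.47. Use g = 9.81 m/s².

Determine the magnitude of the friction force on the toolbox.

Normal direction: N = m g cos θ + P sin θ = 1182 N.
Parallel to the incline: P cos θ − m g sin θ = 730.5 − 459.5 = 271 N; the friction needed to balance this is 271 N acting down the slope.
Maximum static friction: μ_s N = 0.55 × 1182 = 650.1 N.
|f_req| = 271 ≤ 650.1 N → the toolbox is in equilibrium; friction equals the required value.

f ≈ 271 N (down the incline)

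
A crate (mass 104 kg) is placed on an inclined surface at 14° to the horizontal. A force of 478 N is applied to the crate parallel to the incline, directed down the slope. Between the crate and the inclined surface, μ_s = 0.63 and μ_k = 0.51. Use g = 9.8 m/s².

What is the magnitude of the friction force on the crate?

The normal reaction is N = m g cos θ = 988.9 N.
The friction needed for equilibrium is m g sin θ + P = 246.6 + 478 = 724.6 N, measured positive up-slope.
The static-friction ceiling is μ_s N = 0.63 × 988.9 = 623 N.
|724.6| exceeds 623 N, so the crate slips down-slope; friction is kinetic, f = μ_k N = 0.51×988.9 = 504 N.

f ≈ 504 N (up the incline)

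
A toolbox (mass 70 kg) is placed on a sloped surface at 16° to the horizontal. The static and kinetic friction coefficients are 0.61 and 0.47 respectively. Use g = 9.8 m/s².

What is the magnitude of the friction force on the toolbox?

Perpendicular to the surface, N = m g cos θ = 70·9.8·cos 16° = 659.4 N.
Along the slope the weight component is m g sin θ = 189.1 N; friction must supply exactly this, acting up-slope.
Maximum static friction available: μ_s N = 0.61 × 659.4 = 402.2 N.
Since |189.1| ≤ 402.2 N, static friction is sufficient; f equals the required value, not μ_s N.

f ≈ 189 N (up the incline)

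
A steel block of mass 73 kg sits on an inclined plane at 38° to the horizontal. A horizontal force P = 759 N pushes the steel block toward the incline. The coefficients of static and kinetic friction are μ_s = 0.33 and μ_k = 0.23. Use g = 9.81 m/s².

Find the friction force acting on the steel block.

f ≈ 157 N (down the incline)

The horizontal push has a component P sin θ into the surface, so N = m g cos θ + P sin θ = 564.3 + 467.3 = 1032 N.
Parallel to the incline: P cos θ − m g sin θ = 598.1 − 440.9 = 157.2 N; the friction needed to balance this is 157.2 N acting down the slope.
The limit of static friction is μ_s N = 340.4 N.
|f_req| = 157.2 ≤ 340.4 N → the steel block is in equilibrium; friction equals the required value.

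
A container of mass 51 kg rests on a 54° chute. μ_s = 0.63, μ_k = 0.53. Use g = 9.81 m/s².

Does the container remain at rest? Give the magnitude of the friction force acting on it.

f ≈ 156 N

N = m g cos θ = 294 N.
Down-slope weight component: m g sin θ = 405 N.
μ_s N = 185 N.
405 > 185 N, so it slides; kinetic friction f = μ_k N = 0.53×294 = 156 N.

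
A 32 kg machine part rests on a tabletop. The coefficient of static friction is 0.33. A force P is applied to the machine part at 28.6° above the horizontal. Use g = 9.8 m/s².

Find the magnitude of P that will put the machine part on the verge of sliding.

N = m g − P sin α (the pull lifts the machine part).
At impending slip, P cos α = μ_s N = μ_s (m g − P sin α).
Solving: P (cos α + μ_s sin α) = μ_s m g → P = 0.33×314/(cos 28.6° + 0.33 sin 28.6°) = 103/1.036 = 99.9 N.

P ≈ 99.9 N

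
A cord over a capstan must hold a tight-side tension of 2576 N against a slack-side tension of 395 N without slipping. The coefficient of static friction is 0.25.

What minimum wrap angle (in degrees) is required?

β_min ≈ 430°

T₂/T₁ = e^{μβ} → β = ln(T₂/T₁)/μ.
β = ln(2576/395)/0.25 = 1.875/0.25 = 7.5 rad.
In degrees: β = 7.5 × 180/π = 430°.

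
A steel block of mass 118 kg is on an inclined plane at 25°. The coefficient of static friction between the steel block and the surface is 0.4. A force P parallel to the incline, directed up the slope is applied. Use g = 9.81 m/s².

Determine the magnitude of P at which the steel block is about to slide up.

At impending motion up the slope, friction acts down-slope at its limit: f = μ_s N.
P is parallel to the surface, so N = m g cos θ = 1050 N.
Along the incline: P = m g sin θ + μ_s N = 489 + 0.4×1050 = 909 N.

P ≈ 909 N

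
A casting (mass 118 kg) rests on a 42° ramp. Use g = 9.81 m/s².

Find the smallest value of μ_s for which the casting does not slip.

μ_s,min ≈ 0.9

At the slip threshold m g sin θ = μ_s m g cos θ, so μ_s,min = tan θ.
μ_s,min = tan 42° = 0.9.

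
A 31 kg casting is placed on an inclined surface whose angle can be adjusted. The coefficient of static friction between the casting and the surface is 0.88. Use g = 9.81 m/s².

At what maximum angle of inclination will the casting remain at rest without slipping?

At the slip threshold, m g sin θ = μ_s · m g cos θ, so tan θ = μ_s.
θ_max = arctan(0.88) = 41.3°.

θ_max ≈ 41.3°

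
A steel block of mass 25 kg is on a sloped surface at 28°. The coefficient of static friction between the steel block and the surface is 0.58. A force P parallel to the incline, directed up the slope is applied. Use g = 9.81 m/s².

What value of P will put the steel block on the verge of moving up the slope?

At impending motion up the slope, friction acts down-slope at its limit: f = μ_s N.
P is parallel to the surface, so N = m g cos θ = 217 N.
Along the incline: P = m g sin θ + μ_s N = 115 + 0.58×217 = 241 N.

P ≈ 241 N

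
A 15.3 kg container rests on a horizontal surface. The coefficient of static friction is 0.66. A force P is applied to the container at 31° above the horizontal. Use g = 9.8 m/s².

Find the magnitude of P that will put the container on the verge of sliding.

P ≈ 82.7 N

N = m g − P sin α (the pull lifts the container).
At impending slip, P cos α = μ_s N = μ_s (m g − P sin α).
Solving: P (cos α + μ_s sin α) = μ_s m g → P = 0.66×150/(cos 31° + 0.66 sin 31°) = 99/1.197 = 82.7 N.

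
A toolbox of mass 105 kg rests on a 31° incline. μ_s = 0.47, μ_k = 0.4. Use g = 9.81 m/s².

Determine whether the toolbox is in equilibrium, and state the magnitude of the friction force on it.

f ≈ 353 N

N = m g cos θ = 883 N.
Down-slope weight component: m g sin θ = 531 N.
μ_s N = 415 N.
531 > 415 N, so it slides; kinetic friction f = μ_k N = 0.4×883 = 353 N.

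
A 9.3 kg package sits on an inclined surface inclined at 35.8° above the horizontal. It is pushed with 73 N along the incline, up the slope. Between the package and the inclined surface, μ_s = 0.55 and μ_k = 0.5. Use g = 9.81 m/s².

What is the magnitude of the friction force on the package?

f ≈ 19.6 N (down the incline)

The normal reaction is N = m g cos θ = 74 N.
Parallel to the incline, ΣF = 0 gives f = m g sin θ − P = 53.37 − 73 = -19.63 N (up-slope positive).
Maximum static friction available: μ_s N = 0.55 × 74 = 40.7 N.
Since |-19.63| ≤ 40.7 N, no slip — friction simply equals what equilibrium demands.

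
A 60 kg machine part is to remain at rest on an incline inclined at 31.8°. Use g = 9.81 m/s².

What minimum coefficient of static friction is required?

μ_s,min ≈ 0.62

At the slip threshold m g sin θ = μ_s m g cos θ, so μ_s,min = tan θ.
μ_s,min = tan 31.8° = 0.62.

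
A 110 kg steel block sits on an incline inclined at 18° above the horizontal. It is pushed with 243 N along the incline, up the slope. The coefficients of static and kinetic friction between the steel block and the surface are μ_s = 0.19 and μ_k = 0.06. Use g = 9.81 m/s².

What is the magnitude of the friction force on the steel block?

The normal reaction is N = m g cos θ = 1026 N.
The friction needed for equilibrium is m g sin θ − P = 333.5 − 243 = 90.46 N, measured positive up-slope.
The static-friction ceiling is μ_s N = 0.19 × 1026 = 195 N.
Since |90.46| ≤ 195 N, no slip — friction simply equals what equilibrium demands.

f ≈ 90.5 N (up the incline)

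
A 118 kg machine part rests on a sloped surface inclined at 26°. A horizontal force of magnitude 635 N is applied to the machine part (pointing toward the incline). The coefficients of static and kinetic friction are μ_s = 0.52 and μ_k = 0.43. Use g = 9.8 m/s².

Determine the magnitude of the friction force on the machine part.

f ≈ 63.8 N (down the incline)

Normal direction: N = m g cos θ + P sin θ = 1318 N.
Parallel to the incline: P cos θ − m g sin θ = 570.7 − 506.9 = 63.8 N; the friction needed to balance this is 63.8 N acting down the slope.
Maximum static friction: μ_s N = 0.52 × 1318 = 685.2 N.
Since 63.8 N is within the 685.2 N limit, the machine part stays put and friction is exactly 63.8 N.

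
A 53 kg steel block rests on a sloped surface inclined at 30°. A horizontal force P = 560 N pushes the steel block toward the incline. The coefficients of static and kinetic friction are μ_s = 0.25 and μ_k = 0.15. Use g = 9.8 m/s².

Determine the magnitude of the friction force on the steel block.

Normal direction: N = m g cos θ + P sin θ = 729.8 N.
Parallel to the incline: P cos θ − m g sin θ = 485 − 259.7 = 225.3 N; the friction needed to balance this is 225.3 N acting down the slope.
Maximum static friction: μ_s N = 0.25 × 729.8 = 182.5 N.
|f_req| = 225.3 > 182.5 N → the steel block slides up the incline; f = μ_k N = 0.15 × 729.8 = 109 N.

f ≈ 109 N (down the incline)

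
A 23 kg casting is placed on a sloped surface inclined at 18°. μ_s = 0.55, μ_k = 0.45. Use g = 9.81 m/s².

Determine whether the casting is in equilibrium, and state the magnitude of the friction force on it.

N = m g cos θ = 215 N.
Down-slope weight component: m g sin θ = 69.7 N.
μ_s N = 118 N.
69.7 ≤ 118 N, so it stays put; friction = 69.7 N.

f ≈ 69.7 N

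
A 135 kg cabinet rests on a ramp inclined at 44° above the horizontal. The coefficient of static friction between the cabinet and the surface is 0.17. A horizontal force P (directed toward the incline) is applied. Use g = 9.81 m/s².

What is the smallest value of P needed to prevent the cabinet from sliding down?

P_min ≈ 905 N

The cabinet tends to slide down (tan θ > μ_s), so at the point of impending slip friction acts up-slope at its limit: f = μ_s N.
Perpendicular to the incline: N = m g cos θ + P sin θ.
Along the incline: P cos θ + μ_s N = m g sin θ, i.e. P cos θ + μ_s (m g cos θ + P sin θ) = m g sin θ.
Solving, P (cos θ + μ_s sin θ) = m g (sin θ − μ_s cos θ), so P = 1320×0.5724/0.8374 = 905 N.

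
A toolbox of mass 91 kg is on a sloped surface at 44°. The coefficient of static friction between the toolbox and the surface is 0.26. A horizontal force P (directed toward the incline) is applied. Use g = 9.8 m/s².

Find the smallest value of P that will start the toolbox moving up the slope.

P ≈ 1460 N

At impending motion up the slope, friction acts down-slope at its limit: f = μ_s N.
Perpendicular to the incline: N = m g cos θ + P sin θ.
Along the incline: P cos θ = m g sin θ + μ_s N = m g sin θ + μ_s (m g cos θ + P sin θ).
Solving, P (cos θ − μ_s sin θ) = m g (sin θ + μ_s cos θ), so P = 91×9.8×(sin 44° + 0.26 cos 44°)/(cos 44° − 0.26 sin 44°) = 892×0.8817/0.5387 = 1460 N.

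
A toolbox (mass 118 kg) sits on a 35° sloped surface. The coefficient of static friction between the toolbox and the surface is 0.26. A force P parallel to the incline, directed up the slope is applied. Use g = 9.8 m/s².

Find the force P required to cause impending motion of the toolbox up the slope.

At impending motion up the slope, friction acts down-slope at its limit: f = μ_s N.
P is parallel to the surface, so N = m g cos θ = 947 N.
Along the incline: P = m g sin θ + μ_s N = 663 + 0.26×947 = 910 N.

P ≈ 910 N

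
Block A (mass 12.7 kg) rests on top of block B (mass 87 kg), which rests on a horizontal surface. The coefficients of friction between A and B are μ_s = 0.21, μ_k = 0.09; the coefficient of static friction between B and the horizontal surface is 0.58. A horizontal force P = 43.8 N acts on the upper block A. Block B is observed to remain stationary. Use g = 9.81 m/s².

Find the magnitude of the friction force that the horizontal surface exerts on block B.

f ≈ 11.2 N

The normal force B exerts on A is simply A's weight, N₁ = 124.6 N.
So the A–B interface can sustain at most μ_s N₁ = 26.16 N of static friction.
P = 43.8 N exceeds that limit, so A slips over B and the interface friction becomes kinetic: f₁ = μ_k N₁ = 0.09×124.6 = 11.2 N.
By Newton's third law B feels 11.2 N forward from A. With B stationary, the floor's static friction on B balances it: f₂ = 11.2 N (well within μ_s(m_A+m_B)g = 567.3 N).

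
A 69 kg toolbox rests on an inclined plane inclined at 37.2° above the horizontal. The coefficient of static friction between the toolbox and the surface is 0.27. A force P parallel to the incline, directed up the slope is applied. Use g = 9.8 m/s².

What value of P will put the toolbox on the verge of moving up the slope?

At impending motion up the slope, friction acts down-slope at its limit: f = μ_s N.
P is parallel to the surface, so N = m g cos θ = 539 N.
Along the incline: P = m g sin θ + μ_s N = 409 + 0.27×539 = 554 N.

P ≈ 554 N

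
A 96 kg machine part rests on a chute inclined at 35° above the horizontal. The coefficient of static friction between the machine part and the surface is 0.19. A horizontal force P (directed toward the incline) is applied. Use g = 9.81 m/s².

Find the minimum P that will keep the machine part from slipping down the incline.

P_min ≈ 424 N

The machine part tends to slide down (tan θ > μ_s), so at the point of impending slip friction acts up-slope at its limit: f = μ_s N.
Perpendicular to the incline: N = m g cos θ + P sin θ.
Along the incline: P cos θ + μ_s N = m g sin θ, i.e. P cos θ + μ_s (m g cos θ + P sin θ) = m g sin θ.
Solving, P (cos θ + μ_s sin θ) = m g (sin θ − μ_s cos θ), so P = 942×0.4179/0.9281 = 424 N.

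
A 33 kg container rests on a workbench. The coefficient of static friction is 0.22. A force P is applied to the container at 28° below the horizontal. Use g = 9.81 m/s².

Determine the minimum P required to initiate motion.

P ≈ 91.3 N

N = m g + P sin α (the push presses the container into the workbench).
At impending slip, P cos α = μ_s N = μ_s (m g + P sin α).
Solving: P (cos α − μ_s sin α) = μ_s m g → P = 0.22×324/(cos 28° − 0.22 sin 28°) = 71.2/0.7797 = 91.3 N.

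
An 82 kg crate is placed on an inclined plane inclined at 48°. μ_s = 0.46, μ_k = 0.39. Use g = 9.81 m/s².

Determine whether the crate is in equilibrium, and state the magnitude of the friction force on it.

N = m g cos θ = 538 N.
Down-slope weight component: m g sin θ = 598 N.
μ_s N = 248 N.
598 > 248 N, so it slides; kinetic friction f = μ_k N = 0.39×538 = 210 N.

f ≈ 210 N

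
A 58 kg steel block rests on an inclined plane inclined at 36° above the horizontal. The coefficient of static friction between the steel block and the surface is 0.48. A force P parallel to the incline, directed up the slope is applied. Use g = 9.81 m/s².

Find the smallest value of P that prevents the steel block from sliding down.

P_min ≈ 113 N

The steel block tends to slide down (tan θ > μ_s), so at the point of impending slip friction acts up-slope at its limit: f = μ_s N.
P is parallel to the surface, so N = m g cos θ = 460 N.
Along the incline: P + μ_s N = m g sin θ, so P = 334 − 0.48×460 = 113 N.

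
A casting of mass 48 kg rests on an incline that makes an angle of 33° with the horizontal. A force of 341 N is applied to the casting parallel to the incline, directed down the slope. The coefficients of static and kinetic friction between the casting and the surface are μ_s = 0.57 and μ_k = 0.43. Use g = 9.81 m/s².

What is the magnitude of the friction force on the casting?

Normal force: N = m g cos θ = 48 × 9.81 × cos 33° = 394.9 N.
The friction needed for equilibrium is m g sin θ + P = 256.5 + 341 = 597.5 N, measured positive up-slope.
Maximum static friction available: μ_s N = 0.57 × 394.9 = 225.1 N.
|597.5| exceeds 225.1 N, so the casting slips down-slope; friction is kinetic, f = μ_k N = 0.43×394.9 = 170 N.

f ≈ 170 N (up the incline)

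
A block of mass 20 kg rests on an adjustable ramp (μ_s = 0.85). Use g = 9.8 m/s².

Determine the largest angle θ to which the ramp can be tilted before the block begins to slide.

At the slip threshold, m g sin θ = μ_s · m g cos θ, so tan θ = μ_s.
θ_max = arctan(0.85) = 40.4°.

θ_max ≈ 40.4°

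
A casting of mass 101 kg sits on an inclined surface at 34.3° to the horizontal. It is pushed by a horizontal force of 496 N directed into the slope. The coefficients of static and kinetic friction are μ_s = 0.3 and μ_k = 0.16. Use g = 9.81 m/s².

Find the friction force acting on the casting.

f ≈ 149 N (up the incline)

The horizontal push has a component P sin θ into the surface, so N = m g cos θ + P sin θ = 818.5 + 279.5 = 1098 N.
Parallel to the incline: P cos θ − m g sin θ = 409.7 − 558.3 = -148.6 N; the friction needed to balance this is 148.6 N acting up the slope.
The limit of static friction is μ_s N = 329.4 N.
|f_req| = 148.6 ≤ 329.4 N → the casting is in equilibrium; friction equals the required value.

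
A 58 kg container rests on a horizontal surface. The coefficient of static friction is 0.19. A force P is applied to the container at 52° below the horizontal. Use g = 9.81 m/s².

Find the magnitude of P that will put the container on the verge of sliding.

N = m g + P sin α (the push presses the container into the horizontal surface).
At impending slip, P cos α = μ_s N = μ_s (m g + P sin α).
Solving: P (cos α − μ_s sin α) = μ_s m g → P = 0.19×569/(cos 52° − 0.19 sin 52°) = 108/0.4659 = 232 N.

P ≈ 232 N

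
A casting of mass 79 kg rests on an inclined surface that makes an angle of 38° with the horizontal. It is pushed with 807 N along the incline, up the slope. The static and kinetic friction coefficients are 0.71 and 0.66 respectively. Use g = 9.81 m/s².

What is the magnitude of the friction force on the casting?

Normal force: N = m g cos θ = 79 × 9.81 × cos 38° = 610.7 N.
Parallel to the incline, ΣF = 0 gives f = m g sin θ − P = 477.1 − 807 = -329.9 N (up-slope positive).
Maximum static friction available: μ_s N = 0.71 × 610.7 = 433.6 N.
Since |-329.9| ≤ 433.6 N, the casting remains in static equilibrium and friction takes exactly the required value.

f ≈ 330 N (down the incline)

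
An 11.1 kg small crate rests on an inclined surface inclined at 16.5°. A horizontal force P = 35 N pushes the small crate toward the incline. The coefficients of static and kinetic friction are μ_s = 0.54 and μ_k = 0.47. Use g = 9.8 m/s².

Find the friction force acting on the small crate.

Resolve perpendicular to the incline: N = m g cos θ + P sin θ = 11.1×9.8×cos 16.5° + 35×sin 16.5° = 114.2 N.
Along the incline, the net driving force (taking up-slope positive) is P cos θ − m g sin θ = 33.56 − 30.9 = 2.664 N, so equilibrium requires friction f = -2.664 N (down-slope).
The limit of static friction is μ_s N = 61.69 N.
|f_req| = 2.664 ≤ 61.69 N → the small crate is in equilibrium; friction equals the required value.

f ≈ 2.66 N (down the incline)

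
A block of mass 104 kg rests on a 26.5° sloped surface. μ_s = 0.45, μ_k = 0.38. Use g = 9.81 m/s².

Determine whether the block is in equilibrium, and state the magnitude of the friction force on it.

N = m g cos θ = 913 N.
Down-slope weight component: m g sin θ = 455 N.
μ_s N = 411 N.
455 > 411 N, so it slides; kinetic friction f = μ_k N = 0.38×913 = 347 N.

f ≈ 347 N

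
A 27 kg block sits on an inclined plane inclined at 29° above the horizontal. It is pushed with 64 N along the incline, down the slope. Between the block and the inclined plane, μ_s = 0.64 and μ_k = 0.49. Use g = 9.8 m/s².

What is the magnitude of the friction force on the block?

Perpendicular to the surface, N = m g cos θ = 27·9.8·cos 29° = 231.4 N.
Parallel to the incline, ΣF = 0 gives f = m g sin θ + P = 128.3 + 64 = 192.3 N (up-slope positive).
Static friction can supply at most μ_s N = 148.1 N.
Since |192.3| > 148.1 N, static friction cannot hold it; the block slides down the incline and kinetic friction applies: f = μ_k N = 0.49 × 231.4 = 113 N.

f ≈ 113 N (up the incline)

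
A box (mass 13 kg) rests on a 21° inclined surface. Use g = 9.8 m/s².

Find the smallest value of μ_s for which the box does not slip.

μ_s,min ≈ 0.384

At the slip threshold m g sin θ = μ_s m g cos θ, so μ_s,min = tan θ.
μ_s,min = tan 21° = 0.384.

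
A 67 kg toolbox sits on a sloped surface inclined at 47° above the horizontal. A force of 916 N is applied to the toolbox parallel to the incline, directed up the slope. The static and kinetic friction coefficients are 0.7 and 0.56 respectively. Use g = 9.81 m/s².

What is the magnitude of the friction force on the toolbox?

f ≈ 251 N (down the incline)

Normal force: N = m g cos θ = 67 × 9.81 × cos 47° = 448.3 N.
The friction needed for equilibrium is m g sin θ − P = 480.7 − 916 = -435.3 N, measured positive up-slope.
Static friction can supply at most μ_s N = 313.8 N.
Since |-435.3| > 313.8 N, static friction cannot hold it; the toolbox slides up the incline and kinetic friction applies: f = μ_k N = 0.56 × 448.3 = 251 N.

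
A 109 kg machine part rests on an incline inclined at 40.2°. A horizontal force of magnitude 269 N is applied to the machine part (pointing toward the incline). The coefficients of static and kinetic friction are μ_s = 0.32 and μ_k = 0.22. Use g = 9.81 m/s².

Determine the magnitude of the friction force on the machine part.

f ≈ 218 N (up the incline)

Resolve perpendicular to the incline: N = m g cos θ + P sin θ = 109×9.81×cos 40.2° + 269×sin 40.2° = 990.3 N.
Along the incline, the net driving force (taking up-slope positive) is P cos θ − m g sin θ = 205.5 − 690.2 = -484.7 N, so equilibrium requires friction f = 484.7 N (up-slope).
The limit of static friction is μ_s N = 316.9 N.
|f_req| = 484.7 > 316.9 N → the machine part slides down the incline; f = μ_k N = 0.22 × 990.3 = 218 N.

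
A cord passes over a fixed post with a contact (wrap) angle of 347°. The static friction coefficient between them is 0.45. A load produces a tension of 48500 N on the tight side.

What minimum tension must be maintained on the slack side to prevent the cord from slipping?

Capstan equation at impending slip: T_tight/T_slack = e^{μβ}.
β = 347° = 6.056 rad; e^{μβ} = e^{0.45×6.056} = 15.26.
T_slack = T_tight / e^{μβ} = 48500 / 15.26 = 3180 N.

T_min ≈ 3180 N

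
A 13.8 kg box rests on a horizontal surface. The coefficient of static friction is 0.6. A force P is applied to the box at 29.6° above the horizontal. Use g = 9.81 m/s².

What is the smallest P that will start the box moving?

P ≈ 69.7 N

N = m g − P sin α (the pull lifts the box).
At impending slip, P cos α = μ_s N = μ_s (m g − P sin α).
Solving: P (cos α + μ_s sin α) = μ_s m g → P = 0.6×135/(cos 29.6° + 0.6 sin 29.6°) = 81.2/1.166 = 69.7 N.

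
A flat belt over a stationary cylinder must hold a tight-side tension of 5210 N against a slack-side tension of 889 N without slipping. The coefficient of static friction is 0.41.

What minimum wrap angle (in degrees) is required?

T₂/T₁ = e^{μβ} → β = ln(T₂/T₁)/μ.
β = ln(5210/889)/0.41 = 1.768/0.41 = 4.313 rad.
In degrees: β = 4.313 × 180/π = 247°.

β_min ≈ 247°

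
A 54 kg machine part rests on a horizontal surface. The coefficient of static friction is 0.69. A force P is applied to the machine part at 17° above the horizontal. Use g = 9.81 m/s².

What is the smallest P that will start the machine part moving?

N = m g − P sin α (the pull lifts the machine part).
At impending slip, P cos α = μ_s N = μ_s (m g − P sin α).
Solving: P (cos α + μ_s sin α) = μ_s m g → P = 0.69×530/(cos 17° + 0.69 sin 17°) = 366/1.158 = 316 N.

P ≈ 316 N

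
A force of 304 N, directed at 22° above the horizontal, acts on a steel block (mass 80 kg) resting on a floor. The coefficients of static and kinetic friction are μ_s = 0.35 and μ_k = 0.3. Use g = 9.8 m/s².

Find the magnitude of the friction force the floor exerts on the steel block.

f ≈ 201 N

The vertical component of P reduces the normal force: N = m g − P sin α = 784 − 113.9 = 670.1 N.
For equilibrium, f = P cos α = 304×cos 22° = 281.9 N.
The static-friction limit is μ_s N = 234.5 N.
The required friction exceeds μ_s N, so the steel block moves and f = μ_k N = 201 N.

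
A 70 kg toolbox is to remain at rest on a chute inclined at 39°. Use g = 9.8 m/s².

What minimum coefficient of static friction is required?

μ_s,min ≈ 0.81

At the slip threshold m g sin θ = μ_s m g cos θ, so μ_s,min = tan θ.
μ_s,min = tan 39° = 0.81.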